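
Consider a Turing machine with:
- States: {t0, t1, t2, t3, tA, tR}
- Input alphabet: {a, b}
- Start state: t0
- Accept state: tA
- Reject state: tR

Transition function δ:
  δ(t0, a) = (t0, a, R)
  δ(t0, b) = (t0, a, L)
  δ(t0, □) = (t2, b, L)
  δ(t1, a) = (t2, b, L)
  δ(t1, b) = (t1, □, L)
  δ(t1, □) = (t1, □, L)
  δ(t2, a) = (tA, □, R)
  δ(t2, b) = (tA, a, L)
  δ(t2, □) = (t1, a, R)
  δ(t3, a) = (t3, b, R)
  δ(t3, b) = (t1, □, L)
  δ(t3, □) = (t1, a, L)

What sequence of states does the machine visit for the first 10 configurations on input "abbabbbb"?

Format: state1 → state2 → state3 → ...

Execution trace:
Initial: [t0]abbabbbb
Step 1: δ(t0, a) = (t0, a, R) → a[t0]bbabbbb
Step 2: δ(t0, b) = (t0, a, L) → [t0]aababbbb
Step 3: δ(t0, a) = (t0, a, R) → a[t0]ababbbb
Step 4: δ(t0, a) = (t0, a, R) → aa[t0]babbbb
Step 5: δ(t0, b) = (t0, a, L) → a[t0]aaabbbb
Step 6: δ(t0, a) = (t0, a, R) → aa[t0]aabbbb
Step 7: δ(t0, a) = (t0, a, R) → aaa[t0]abbbb
Step 8: δ(t0, a) = (t0, a, R) → aaaa[t0]bbbb
Step 9: δ(t0, b) = (t0, a, L) → aaa[t0]aabbb

State sequence: t0 → t0 → t0 → t0 → t0 → t0 → t0 → t0 → t0 → t0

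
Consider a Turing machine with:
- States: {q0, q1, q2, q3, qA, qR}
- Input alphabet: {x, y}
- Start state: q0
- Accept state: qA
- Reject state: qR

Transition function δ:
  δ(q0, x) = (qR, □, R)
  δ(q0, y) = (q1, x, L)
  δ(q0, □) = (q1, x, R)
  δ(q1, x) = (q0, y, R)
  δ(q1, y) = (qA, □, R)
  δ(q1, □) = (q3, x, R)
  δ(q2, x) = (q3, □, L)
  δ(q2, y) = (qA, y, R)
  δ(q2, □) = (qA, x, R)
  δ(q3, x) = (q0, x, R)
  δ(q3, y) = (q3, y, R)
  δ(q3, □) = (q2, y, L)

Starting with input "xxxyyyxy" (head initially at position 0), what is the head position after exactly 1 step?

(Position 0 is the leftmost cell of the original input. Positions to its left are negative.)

Execution trace (head position shown):
Step 0: [q0]xxxyyyxy  (head at position 0)
Step 1: move right → □[qR]xxyyyxy  (head at position 1)

After 1 step, the head is at position 1.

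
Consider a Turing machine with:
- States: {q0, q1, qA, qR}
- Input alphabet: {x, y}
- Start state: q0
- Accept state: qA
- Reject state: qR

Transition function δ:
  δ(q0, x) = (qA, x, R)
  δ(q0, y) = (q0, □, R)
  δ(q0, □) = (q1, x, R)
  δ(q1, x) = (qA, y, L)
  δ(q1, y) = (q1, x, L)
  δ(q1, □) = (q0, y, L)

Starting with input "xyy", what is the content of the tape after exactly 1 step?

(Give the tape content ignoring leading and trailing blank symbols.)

Execution trace:
Initial: [q0]xyy
Step 1: δ(q0, x) = (qA, x, R) → x[qA]yy

The machine reaches the accept state qA and halts.

After 1 step, the tape (ignoring leading/trailing blanks) is: xyy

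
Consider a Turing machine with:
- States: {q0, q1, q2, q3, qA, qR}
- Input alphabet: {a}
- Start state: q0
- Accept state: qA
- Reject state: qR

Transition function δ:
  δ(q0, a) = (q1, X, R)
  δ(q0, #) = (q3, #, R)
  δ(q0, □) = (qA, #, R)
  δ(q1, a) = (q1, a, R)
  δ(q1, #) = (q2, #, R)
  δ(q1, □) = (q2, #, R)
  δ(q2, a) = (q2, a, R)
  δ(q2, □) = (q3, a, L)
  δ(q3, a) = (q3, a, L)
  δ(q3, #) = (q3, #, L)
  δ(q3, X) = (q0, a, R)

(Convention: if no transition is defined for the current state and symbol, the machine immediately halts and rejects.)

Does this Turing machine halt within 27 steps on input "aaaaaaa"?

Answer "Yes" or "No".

Execution trace:
Initial: [q0]aaaaaaa
Step 1: δ(q0, a) = (q1, X, R) → X[q1]aaaaaa
Step 2: δ(q1, a) = (q1, a, R) → Xa[q1]aaaaa
Step 3: δ(q1, a) = (q1, a, R) → Xaa[q1]aaaa
Step 4: δ(q1, a) = (q1, a, R) → Xaaa[q1]aaa
Step 5: δ(q1, a) = (q1, a, R) → Xaaaa[q1]aa
Step 6: δ(q1, a) = (q1, a, R) → Xaaaaa[q1]a
Step 7: δ(q1, a) = (q1, a, R) → Xaaaaaa[q1]□
Step 8: δ(q1, □) = (q2, #, R) → Xaaaaaa#[q2]□
Step 9: δ(q2, □) = (q3, a, L) → Xaaaaaa[q3]#a
Step 10: δ(q3, #) = (q3, #, L) → Xaaaaa[q3]a#a
Step 11: δ(q3, a) = (q3, a, L) → Xaaaa[q3]aa#a
Step 12: δ(q3, a) = (q3, a, L) → Xaaa[q3]aaa#a
Step 13: δ(q3, a) = (q3, a, L) → Xaa[q3]aaaa#a
Step 14: δ(q3, a) = (q3, a, L) → Xa[q3]aaaaa#a
Step 15: δ(q3, a) = (q3, a, L) → X[q3]aaaaaa#a
Step 16: δ(q3, a) = (q3, a, L) → [q3]Xaaaaaa#a
Step 17: δ(q3, X) = (q0, a, R) → a[q0]aaaaaa#a
Step 18: δ(q0, a) = (q1, X, R) → aX[q1]aaaaa#a
Step 19: δ(q1, a) = (q1, a, R) → aXa[q1]aaaa#a
Step 20: δ(q1, a) = (q1, a, R) → aXaa[q1]aaa#a
Step 21: δ(q1, a) = (q1, a, R) → aXaaa[q1]aa#a
Step 22: δ(q1, a) = (q1, a, R) → aXaaaa[q1]a#a
Step 23: δ(q1, a) = (q1, a, R) → aXaaaaa[q1]#a
Step 24: δ(q1, #) = (q2, #, R) → aXaaaaa#[q2]a
Step 25: δ(q2, a) = (q2, a, R) → aXaaaaa#a[q2]□
Step 26: δ(q2, □) = (q3, a, L) → aXaaaaa#[q3]aa
Step 27: δ(q3, a) = (q3, a, L) → aXaaaaa[q3]#aa

The machine has not reached a halting state after 27 steps.
The machine did not halt within the 27-step bound.

Answer: No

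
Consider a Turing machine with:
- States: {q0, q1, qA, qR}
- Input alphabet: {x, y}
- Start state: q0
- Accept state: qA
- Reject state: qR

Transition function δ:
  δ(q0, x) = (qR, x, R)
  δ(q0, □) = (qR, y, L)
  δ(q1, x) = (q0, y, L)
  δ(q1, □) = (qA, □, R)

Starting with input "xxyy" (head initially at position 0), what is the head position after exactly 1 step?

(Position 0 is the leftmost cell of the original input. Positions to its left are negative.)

Execution trace (head position shown):
Step 0: [q0]xxyy  (head at position 0)
Step 1: move right → x[qR]xyy  (head at position 1)

After 1 step, the head is at position 1.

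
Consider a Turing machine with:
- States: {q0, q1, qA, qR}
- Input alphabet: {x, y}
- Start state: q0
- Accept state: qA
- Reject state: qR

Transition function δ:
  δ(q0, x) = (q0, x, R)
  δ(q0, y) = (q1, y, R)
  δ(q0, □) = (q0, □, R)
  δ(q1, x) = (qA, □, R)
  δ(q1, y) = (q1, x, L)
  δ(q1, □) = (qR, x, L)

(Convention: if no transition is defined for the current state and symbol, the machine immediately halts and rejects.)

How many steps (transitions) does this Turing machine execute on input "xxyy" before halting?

Execution trace:
Initial: [q0]xxyy
Step 1: δ(q0, x) = (q0, x, R) → x[q0]xyy
Step 2: δ(q0, x) = (q0, x, R) → xx[q0]yy
Step 3: δ(q0, y) = (q1, y, R) → xxy[q1]y
Step 4: δ(q1, y) = (q1, x, L) → xx[q1]yx
Step 5: δ(q1, y) = (q1, x, L) → x[q1]xxx
Step 6: δ(q1, x) = (qA, □, R) → x□[qA]xx

The machine reaches the accept state qA and halts.

The machine executed 6 steps before halting.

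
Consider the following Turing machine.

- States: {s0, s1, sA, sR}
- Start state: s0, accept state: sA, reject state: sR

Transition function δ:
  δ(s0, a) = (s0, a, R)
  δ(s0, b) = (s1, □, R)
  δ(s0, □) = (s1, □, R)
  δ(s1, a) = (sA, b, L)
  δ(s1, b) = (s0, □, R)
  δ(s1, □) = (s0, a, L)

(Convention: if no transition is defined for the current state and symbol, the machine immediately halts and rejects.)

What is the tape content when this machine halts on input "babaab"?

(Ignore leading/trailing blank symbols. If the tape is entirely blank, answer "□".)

Execution trace:
Initial: [s0]babaab
Step 1: δ(s0, b) = (s1, □, R) → □[s1]abaab
Step 2: δ(s1, a) = (sA, b, L) → [sA]□bbaab

The machine reaches the accept state sA and halts.

Final tape (ignoring leading/trailing blanks): bbaab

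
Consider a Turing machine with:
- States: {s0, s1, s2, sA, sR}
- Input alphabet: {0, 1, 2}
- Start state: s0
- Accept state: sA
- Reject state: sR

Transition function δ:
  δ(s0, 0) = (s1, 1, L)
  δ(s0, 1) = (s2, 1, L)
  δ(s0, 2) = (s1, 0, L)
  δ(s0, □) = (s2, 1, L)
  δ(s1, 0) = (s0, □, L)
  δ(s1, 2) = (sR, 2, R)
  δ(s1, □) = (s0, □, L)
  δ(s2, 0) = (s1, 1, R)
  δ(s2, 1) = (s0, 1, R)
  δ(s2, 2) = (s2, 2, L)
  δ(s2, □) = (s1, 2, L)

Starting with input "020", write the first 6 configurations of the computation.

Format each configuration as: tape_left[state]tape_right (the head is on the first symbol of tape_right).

Transitions applied:
Step 1: δ(s0, 0) = (s1, 1, L)
Step 2: δ(s1, □) = (s0, □, L)
Step 3: δ(s0, □) = (s2, 1, L)
Step 4: δ(s2, □) = (s1, 2, L)
Step 5: δ(s1, □) = (s0, □, L)

The first 6 configurations are:
[s0]020 ⊢ [s1]□120 ⊢ [s0]□□120 ⊢ [s2]□1□120 ⊢ [s1]□21□120 ⊢ [s0]□□21□120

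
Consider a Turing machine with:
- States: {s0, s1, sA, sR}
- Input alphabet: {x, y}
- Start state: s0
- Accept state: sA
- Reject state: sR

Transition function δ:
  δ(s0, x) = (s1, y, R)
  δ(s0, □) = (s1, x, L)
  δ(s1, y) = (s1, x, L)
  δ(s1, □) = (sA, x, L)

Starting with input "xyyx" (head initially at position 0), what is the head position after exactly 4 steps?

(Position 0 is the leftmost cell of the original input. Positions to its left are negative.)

Execution trace (head position shown):
Step 0: [s0]xyyx  (head at position 0)
Step 1: move right → y[s1]yyx  (head at position 1)
Step 2: move left → [s1]yxyx  (head at position 0)
Step 3: move left → [s1]□xxyx  (head at position -1)
Step 4: move left → [sA]□xxxyx  (head at position -2)

After 4 steps, the head is at position -2.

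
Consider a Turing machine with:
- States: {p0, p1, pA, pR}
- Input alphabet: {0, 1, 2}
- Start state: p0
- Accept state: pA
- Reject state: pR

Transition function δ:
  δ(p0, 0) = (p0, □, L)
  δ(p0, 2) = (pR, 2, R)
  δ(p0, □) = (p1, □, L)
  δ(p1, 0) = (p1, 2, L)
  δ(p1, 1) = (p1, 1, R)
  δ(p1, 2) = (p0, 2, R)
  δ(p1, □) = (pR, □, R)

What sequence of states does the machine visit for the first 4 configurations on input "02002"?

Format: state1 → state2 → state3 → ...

Execution trace:
Initial: [p0]02002
Step 1: δ(p0, 0) = (p0, □, L) → [p0]□□2002
Step 2: δ(p0, □) = (p1, □, L) → [p1]□□□2002
Step 3: δ(p1, □) = (pR, □, R) → □[pR]□□2002

The machine reaches the reject state pR and halts.

State sequence: p0 → p0 → p1 → pR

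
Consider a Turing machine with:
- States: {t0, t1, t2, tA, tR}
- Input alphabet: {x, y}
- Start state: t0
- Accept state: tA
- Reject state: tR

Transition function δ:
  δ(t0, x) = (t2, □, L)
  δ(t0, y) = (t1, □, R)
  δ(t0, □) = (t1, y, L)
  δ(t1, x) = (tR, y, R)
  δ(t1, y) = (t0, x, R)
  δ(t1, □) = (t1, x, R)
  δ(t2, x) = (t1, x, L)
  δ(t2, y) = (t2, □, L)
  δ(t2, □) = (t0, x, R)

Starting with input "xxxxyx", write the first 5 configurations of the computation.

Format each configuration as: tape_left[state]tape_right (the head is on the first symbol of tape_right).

Transitions applied:
Step 1: δ(t0, x) = (t2, □, L)
Step 2: δ(t2, □) = (t0, x, R)
Step 3: δ(t0, □) = (t1, y, L)
Step 4: δ(t1, x) = (tR, y, R)

The first 5 configurations are:
[t0]xxxxyx ⊢ [t2]□□xxxyx ⊢ x[t0]□xxxyx ⊢ [t1]xyxxxyx ⊢ y[tR]yxxxyx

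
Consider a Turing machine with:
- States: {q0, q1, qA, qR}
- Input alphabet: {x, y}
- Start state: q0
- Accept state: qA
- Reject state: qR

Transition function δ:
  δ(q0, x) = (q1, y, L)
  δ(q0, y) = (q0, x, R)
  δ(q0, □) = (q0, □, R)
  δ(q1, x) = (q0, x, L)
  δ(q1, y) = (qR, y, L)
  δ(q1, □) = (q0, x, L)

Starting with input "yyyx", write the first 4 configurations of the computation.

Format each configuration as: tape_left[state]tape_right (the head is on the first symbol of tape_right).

Transitions applied:
Step 1: δ(q0, y) = (q0, x, R)
Step 2: δ(q0, y) = (q0, x, R)
Step 3: δ(q0, y) = (q0, x, R)

The first 4 configurations are:
[q0]yyyx ⊢ x[q0]yyx ⊢ xx[q0]yx ⊢ xxx[q0]x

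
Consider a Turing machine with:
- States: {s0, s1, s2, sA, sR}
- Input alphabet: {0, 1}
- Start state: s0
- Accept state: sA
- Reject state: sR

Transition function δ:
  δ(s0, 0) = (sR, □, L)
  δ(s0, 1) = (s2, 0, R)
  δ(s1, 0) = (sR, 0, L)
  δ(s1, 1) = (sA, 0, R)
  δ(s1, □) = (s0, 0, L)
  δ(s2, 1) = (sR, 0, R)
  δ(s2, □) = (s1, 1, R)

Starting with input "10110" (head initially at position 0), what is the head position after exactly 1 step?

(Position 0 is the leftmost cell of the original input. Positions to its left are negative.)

Execution trace (head position shown):
Step 0: [s0]10110  (head at position 0)
Step 1: move right → 0[s2]0110  (head at position 1)

After 1 step, the head is at position 1.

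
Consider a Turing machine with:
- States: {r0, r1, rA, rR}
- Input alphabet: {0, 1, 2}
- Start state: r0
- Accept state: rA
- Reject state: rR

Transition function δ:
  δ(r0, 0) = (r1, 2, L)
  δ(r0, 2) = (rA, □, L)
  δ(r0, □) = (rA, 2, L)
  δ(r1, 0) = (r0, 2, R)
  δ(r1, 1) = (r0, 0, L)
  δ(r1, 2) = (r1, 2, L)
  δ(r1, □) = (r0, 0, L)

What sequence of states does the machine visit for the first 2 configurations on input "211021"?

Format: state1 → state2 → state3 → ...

Execution trace:
Initial: [r0]211021
Step 1: δ(r0, 2) = (rA, □, L) → [rA]□□11021

The machine reaches the accept state rA and halts.

State sequence: r0 → rA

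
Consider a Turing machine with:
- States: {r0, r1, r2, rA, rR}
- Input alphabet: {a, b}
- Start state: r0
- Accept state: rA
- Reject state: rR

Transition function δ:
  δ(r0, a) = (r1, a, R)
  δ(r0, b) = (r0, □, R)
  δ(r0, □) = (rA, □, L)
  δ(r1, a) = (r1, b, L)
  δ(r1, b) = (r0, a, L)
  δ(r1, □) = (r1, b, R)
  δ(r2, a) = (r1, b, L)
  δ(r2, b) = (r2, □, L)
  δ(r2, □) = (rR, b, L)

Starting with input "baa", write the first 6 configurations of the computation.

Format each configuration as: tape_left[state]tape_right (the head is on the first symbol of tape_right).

Transitions applied:
Step 1: δ(r0, b) = (r0, □, R)
Step 2: δ(r0, a) = (r1, a, R)
Step 3: δ(r1, a) = (r1, b, L)
Step 4: δ(r1, a) = (r1, b, L)
Step 5: δ(r1, □) = (r1, b, R)

The first 6 configurations are:
[r0]baa ⊢ □[r0]aa ⊢ □a[r1]a ⊢ □[r1]ab ⊢ [r1]□bb ⊢ b[r1]bb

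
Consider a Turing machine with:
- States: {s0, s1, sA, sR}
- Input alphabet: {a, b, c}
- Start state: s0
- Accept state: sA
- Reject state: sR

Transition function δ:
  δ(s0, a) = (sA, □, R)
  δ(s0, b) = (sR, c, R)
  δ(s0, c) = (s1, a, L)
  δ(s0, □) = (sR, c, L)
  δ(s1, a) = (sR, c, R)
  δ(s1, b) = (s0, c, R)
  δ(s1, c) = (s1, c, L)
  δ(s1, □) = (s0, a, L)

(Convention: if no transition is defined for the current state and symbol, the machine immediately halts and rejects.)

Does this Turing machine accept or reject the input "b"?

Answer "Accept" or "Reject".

Execution trace:
Initial: [s0]b
Step 1: δ(s0, b) = (sR, c, R) → c[sR]□

The machine reaches the reject state sR and halts.

Answer: Reject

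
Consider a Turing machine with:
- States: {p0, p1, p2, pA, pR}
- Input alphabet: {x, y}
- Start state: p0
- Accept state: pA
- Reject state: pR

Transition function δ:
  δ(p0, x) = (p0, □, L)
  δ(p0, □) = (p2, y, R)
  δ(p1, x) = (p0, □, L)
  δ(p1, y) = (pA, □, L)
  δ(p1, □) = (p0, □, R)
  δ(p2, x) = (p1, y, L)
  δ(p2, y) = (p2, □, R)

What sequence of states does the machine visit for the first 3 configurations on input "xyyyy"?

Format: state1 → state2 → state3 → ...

Execution trace:
Initial: [p0]xyyyy
Step 1: δ(p0, x) = (p0, □, L) → [p0]□□yyyy
Step 2: δ(p0, □) = (p2, y, R) → y[p2]□yyyy

No transition is defined for δ(p2, □). By convention the machine halts and rejects.

State sequence: p0 → p0 → p2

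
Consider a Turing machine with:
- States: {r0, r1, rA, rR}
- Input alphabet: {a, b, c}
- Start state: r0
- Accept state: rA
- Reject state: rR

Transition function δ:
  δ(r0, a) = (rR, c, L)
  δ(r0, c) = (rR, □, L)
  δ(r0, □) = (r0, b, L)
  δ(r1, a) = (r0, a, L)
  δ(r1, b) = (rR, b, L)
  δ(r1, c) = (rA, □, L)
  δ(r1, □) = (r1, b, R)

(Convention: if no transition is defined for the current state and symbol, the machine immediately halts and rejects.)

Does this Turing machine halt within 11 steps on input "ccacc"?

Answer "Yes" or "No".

Execution trace:
Initial: [r0]ccacc
Step 1: δ(r0, c) = (rR, □, L) → [rR]□□cacc

The machine reaches the reject state rR and halts.
The machine halted after 1 step (within the 11-step bound).

Answer: Yes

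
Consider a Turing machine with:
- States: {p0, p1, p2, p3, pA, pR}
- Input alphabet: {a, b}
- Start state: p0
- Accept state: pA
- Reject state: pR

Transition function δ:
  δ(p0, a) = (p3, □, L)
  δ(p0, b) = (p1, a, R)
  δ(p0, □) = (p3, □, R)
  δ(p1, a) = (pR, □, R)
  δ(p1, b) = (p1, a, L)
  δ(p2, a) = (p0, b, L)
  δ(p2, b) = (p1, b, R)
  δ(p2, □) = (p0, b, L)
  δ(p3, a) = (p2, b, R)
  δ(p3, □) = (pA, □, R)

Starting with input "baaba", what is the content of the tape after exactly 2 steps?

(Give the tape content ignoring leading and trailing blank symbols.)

Execution trace:
Initial: [p0]baaba
Step 1: δ(p0, b) = (p1, a, R) → a[p1]aaba
Step 2: δ(p1, a) = (pR, □, R) → a□[pR]aba

The machine reaches the reject state pR and halts.

After 2 steps, the tape (ignoring leading/trailing blanks) is: a□aba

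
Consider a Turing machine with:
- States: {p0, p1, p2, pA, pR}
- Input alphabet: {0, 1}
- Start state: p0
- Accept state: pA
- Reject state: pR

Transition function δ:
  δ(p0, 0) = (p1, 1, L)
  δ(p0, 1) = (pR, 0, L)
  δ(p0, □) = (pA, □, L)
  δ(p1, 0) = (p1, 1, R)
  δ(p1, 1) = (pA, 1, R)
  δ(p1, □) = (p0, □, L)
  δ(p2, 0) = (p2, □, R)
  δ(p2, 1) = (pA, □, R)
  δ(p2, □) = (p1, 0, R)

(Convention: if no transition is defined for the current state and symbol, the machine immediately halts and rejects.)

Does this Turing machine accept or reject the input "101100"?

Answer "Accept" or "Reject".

Execution trace:
Initial: [p0]101100
Step 1: δ(p0, 1) = (pR, 0, L) → [pR]□001100

The machine reaches the reject state pR and halts.

Answer: Reject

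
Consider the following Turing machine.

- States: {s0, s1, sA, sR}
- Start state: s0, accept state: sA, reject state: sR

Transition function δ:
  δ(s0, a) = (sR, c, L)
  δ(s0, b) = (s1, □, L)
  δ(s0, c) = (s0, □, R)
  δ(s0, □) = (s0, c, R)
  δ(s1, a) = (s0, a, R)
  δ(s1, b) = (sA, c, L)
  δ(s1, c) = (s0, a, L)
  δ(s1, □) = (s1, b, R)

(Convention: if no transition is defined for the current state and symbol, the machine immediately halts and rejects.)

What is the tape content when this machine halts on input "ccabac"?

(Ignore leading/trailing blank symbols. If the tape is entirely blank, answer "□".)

Execution trace:
Initial: [s0]ccabac
Step 1: δ(s0, c) = (s0, □, R) → □[s0]cabac
Step 2: δ(s0, c) = (s0, □, R) → □□[s0]abac
Step 3: δ(s0, a) = (sR, c, L) → □[sR]□cbac

The machine reaches the reject state sR and halts.

Final tape (ignoring leading/trailing blanks): cbac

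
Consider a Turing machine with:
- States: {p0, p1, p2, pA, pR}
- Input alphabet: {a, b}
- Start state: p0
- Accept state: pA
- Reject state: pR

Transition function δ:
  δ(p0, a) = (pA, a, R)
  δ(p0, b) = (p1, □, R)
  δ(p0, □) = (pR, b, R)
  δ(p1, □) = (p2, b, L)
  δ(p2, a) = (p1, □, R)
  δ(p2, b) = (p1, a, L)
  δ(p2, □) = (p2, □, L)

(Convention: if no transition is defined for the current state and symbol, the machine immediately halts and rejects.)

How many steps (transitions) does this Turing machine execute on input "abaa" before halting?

Execution trace:
Initial: [p0]abaa
Step 1: δ(p0, a) = (pA, a, R) → a[pA]baa

The machine reaches the accept state pA and halts.

The machine executed 1 step before halting.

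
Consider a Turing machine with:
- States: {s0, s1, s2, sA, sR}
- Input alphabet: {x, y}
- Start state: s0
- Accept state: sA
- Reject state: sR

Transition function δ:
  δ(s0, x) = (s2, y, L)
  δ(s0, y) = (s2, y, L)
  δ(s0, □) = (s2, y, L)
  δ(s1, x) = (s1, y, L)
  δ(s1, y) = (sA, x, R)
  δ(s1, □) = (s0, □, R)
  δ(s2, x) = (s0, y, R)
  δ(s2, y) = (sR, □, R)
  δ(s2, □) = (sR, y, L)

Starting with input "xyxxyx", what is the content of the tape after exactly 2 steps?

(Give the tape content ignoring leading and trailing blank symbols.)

Execution trace:
Initial: [s0]xyxxyx
Step 1: δ(s0, x) = (s2, y, L) → [s2]□yyxxyx
Step 2: δ(s2, □) = (sR, y, L) → [sR]□yyyxxyx

The machine reaches the reject state sR and halts.

After 2 steps, the tape (ignoring leading/trailing blanks) is: yyyxxyx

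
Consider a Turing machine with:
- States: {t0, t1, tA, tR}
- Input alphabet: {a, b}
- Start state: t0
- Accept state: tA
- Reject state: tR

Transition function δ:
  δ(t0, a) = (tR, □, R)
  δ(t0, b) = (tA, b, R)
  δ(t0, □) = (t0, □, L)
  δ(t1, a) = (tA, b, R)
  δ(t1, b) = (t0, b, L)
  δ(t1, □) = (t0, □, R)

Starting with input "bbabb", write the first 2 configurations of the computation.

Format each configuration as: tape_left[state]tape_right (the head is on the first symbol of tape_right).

Transitions applied:
Step 1: δ(t0, b) = (tA, b, R)

The first 2 configurations are:
[t0]bbabb ⊢ b[tA]babb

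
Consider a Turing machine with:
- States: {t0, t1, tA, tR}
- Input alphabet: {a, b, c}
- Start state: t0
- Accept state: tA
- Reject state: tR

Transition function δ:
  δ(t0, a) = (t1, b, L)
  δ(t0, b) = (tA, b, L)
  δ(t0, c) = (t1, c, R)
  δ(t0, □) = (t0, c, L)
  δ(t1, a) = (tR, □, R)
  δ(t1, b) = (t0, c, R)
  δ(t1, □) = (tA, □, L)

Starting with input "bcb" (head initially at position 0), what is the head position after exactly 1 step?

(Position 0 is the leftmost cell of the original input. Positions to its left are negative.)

Execution trace (head position shown):
Step 0: [t0]bcb  (head at position 0)
Step 1: move left → [tA]□bcb  (head at position -1)

After 1 step, the head is at position -1.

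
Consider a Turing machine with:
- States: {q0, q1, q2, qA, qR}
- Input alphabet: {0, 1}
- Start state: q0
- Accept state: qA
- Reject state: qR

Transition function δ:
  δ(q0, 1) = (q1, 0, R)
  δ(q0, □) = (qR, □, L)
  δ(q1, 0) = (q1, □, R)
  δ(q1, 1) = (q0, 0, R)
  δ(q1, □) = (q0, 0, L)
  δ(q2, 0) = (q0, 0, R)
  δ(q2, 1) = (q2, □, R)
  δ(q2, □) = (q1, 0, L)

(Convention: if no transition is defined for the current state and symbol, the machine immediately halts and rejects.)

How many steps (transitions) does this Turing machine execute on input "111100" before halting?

Execution trace:
Initial: [q0]111100
Step 1: δ(q0, 1) = (q1, 0, R) → 0[q1]11100
Step 2: δ(q1, 1) = (q0, 0, R) → 00[q0]1100
Step 3: δ(q0, 1) = (q1, 0, R) → 000[q1]100
Step 4: δ(q1, 1) = (q0, 0, R) → 0000[q0]00

No transition is defined for δ(q0, 0). By convention the machine halts and rejects.

The machine executed 4 steps before halting.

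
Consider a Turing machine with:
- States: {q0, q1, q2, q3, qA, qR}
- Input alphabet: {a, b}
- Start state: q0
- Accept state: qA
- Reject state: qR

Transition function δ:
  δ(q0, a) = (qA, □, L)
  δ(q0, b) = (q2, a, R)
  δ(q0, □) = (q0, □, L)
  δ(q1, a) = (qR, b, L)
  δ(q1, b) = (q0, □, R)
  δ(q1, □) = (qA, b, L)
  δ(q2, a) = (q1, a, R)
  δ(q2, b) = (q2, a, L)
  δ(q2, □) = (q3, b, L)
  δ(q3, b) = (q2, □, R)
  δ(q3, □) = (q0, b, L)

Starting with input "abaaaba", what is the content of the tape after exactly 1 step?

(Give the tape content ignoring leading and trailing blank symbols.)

Execution trace:
Initial: [q0]abaaaba
Step 1: δ(q0, a) = (qA, □, L) → [qA]□□baaaba

The machine reaches the accept state qA and halts.

After 1 step, the tape (ignoring leading/trailing blanks) is: baaaba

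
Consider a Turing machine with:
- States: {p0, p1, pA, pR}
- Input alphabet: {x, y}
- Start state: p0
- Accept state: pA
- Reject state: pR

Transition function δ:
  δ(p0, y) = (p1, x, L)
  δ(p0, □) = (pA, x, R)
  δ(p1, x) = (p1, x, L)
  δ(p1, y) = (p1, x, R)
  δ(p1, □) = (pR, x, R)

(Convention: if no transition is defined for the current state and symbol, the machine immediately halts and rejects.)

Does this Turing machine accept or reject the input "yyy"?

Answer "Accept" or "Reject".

Execution trace:
Initial: [p0]yyy
Step 1: δ(p0, y) = (p1, x, L) → [p1]□xyy
Step 2: δ(p1, □) = (pR, x, R) → x[pR]xyy

The machine reaches the reject state pR and halts.

Answer: Reject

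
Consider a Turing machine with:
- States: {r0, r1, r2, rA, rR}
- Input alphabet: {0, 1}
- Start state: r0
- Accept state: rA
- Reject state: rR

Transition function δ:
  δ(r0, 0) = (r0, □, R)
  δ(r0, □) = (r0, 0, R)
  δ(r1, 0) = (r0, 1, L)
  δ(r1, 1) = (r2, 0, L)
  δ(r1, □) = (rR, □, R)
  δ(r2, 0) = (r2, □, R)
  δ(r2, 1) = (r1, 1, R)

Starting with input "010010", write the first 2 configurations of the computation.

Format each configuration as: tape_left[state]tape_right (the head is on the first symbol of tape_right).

Transitions applied:
Step 1: δ(r0, 0) = (r0, □, R)

The first 2 configurations are:
[r0]010010 ⊢ □[r0]10010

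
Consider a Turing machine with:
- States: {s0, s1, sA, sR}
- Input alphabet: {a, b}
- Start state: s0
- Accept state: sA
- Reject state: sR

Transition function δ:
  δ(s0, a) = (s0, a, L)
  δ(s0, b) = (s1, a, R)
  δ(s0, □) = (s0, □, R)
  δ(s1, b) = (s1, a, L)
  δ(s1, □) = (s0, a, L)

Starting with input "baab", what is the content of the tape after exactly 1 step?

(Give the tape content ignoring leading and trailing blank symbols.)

Execution trace:
Initial: [s0]baab
Step 1: δ(s0, b) = (s1, a, R) → a[s1]aab

No transition is defined for δ(s1, a). By convention the machine halts and rejects.

After 1 step, the tape (ignoring leading/trailing blanks) is: aaab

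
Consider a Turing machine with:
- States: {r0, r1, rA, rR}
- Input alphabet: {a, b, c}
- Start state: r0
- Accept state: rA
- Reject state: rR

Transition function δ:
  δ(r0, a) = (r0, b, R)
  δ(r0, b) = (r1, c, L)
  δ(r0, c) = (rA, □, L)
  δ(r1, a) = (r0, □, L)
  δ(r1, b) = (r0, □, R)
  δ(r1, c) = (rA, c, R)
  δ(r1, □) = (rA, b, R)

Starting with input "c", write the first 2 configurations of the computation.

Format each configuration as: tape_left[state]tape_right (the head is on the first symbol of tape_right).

Transitions applied:
Step 1: δ(r0, c) = (rA, □, L)

The first 2 configurations are:
[r0]c ⊢ [rA]□□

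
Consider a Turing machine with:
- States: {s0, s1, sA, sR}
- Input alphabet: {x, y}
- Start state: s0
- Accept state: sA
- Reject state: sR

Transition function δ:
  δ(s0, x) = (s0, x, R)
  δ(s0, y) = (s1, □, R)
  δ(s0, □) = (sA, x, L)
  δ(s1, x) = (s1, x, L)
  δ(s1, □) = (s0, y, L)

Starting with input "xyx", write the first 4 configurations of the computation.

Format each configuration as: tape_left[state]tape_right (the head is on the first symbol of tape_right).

Transitions applied:
Step 1: δ(s0, x) = (s0, x, R)
Step 2: δ(s0, y) = (s1, □, R)
Step 3: δ(s1, x) = (s1, x, L)

The first 4 configurations are:
[s0]xyx ⊢ x[s0]yx ⊢ x□[s1]x ⊢ x[s1]□x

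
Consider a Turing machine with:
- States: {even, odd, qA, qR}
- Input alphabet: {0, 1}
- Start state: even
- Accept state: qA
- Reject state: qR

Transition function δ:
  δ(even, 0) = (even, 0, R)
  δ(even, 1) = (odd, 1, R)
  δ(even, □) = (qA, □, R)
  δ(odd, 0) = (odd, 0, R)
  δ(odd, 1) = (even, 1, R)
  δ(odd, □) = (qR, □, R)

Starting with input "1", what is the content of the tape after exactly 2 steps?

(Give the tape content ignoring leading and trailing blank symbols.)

Execution trace:
Initial: [even]1
Step 1: δ(even, 1) = (odd, 1, R) → 1[odd]□
Step 2: δ(odd, □) = (qR, □, R) → 1□[qR]□

The machine reaches the reject state qR and halts.

After 2 steps, the tape (ignoring leading/trailing blanks) is: 1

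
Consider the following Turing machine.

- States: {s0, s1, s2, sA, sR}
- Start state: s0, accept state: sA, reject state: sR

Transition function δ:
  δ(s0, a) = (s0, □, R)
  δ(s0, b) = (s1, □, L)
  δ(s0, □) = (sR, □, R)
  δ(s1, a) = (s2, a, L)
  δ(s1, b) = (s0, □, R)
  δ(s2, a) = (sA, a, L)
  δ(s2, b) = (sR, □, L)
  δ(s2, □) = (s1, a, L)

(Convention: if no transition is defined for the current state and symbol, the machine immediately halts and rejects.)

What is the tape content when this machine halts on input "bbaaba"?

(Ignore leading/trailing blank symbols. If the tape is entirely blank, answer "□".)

Execution trace:
Initial: [s0]bbaaba
Step 1: δ(s0, b) = (s1, □, L) → [s1]□□baaba

No transition is defined for δ(s1, □). By convention the machine halts and rejects.

Final tape (ignoring leading/trailing blanks): baaba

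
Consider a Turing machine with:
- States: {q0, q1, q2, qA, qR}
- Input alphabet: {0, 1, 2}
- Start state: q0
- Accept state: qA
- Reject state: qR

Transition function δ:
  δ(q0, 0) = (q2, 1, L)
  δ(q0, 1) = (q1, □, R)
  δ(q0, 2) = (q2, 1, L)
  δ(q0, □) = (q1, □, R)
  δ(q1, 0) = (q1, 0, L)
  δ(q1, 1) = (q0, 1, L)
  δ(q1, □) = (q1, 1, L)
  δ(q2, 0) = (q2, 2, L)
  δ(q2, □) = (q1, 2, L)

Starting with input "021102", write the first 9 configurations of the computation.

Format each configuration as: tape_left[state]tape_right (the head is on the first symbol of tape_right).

Transitions applied:
Step 1: δ(q0, 0) = (q2, 1, L)
Step 2: δ(q2, □) = (q1, 2, L)
Step 3: δ(q1, □) = (q1, 1, L)
Step 4: δ(q1, □) = (q1, 1, L)
Step 5: δ(q1, □) = (q1, 1, L)
Step 6: δ(q1, □) = (q1, 1, L)
Step 7: δ(q1, □) = (q1, 1, L)
Step 8: δ(q1, □) = (q1, 1, L)

The first 9 configurations are:
[q0]021102 ⊢ [q2]□121102 ⊢ [q1]□2121102 ⊢ [q1]□12121102 ⊢ [q1]□112121102 ⊢ [q1]□1112121102 ⊢ [q1]□11112121102 ⊢ [q1]□111112121102 ⊢ [q1]□1111112121102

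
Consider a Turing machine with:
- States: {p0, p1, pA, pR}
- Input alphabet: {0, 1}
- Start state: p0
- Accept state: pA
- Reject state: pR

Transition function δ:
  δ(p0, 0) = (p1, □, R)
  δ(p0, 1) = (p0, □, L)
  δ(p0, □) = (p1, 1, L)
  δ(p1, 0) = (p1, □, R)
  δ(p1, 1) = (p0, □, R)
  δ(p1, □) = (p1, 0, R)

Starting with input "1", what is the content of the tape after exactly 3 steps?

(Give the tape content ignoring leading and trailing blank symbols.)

Execution trace:
Initial: [p0]1
Step 1: δ(p0, 1) = (p0, □, L) → [p0]□□
Step 2: δ(p0, □) = (p1, 1, L) → [p1]□1□
Step 3: δ(p1, □) = (p1, 0, R) → 0[p1]1□

After 3 steps, the tape (ignoring leading/trailing blanks) is: 01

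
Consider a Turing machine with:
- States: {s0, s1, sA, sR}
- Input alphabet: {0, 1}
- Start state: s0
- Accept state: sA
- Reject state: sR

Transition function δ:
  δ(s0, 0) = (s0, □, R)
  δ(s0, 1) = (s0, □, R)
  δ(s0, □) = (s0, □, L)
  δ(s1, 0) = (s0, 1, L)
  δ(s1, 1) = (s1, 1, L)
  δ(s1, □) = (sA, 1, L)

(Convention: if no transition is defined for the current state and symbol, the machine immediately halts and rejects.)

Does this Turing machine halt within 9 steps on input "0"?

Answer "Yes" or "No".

Execution trace:
Initial: [s0]0
Step 1: δ(s0, 0) = (s0, □, R) → □[s0]□
Step 2: δ(s0, □) = (s0, □, L) → [s0]□□
Step 3: δ(s0, □) = (s0, □, L) → [s0]□□□
Step 4: δ(s0, □) = (s0, □, L) → [s0]□□□□
Step 5: δ(s0, □) = (s0, □, L) → [s0]□□□□□
Step 6: δ(s0, □) = (s0, □, L) → [s0]□□□□□□
Step 7: δ(s0, □) = (s0, □, L) → [s0]□□□□□□□
Step 8: δ(s0, □) = (s0, □, L) → [s0]□□□□□□□□
Step 9: δ(s0, □) = (s0, □, L) → [s0]□□□□□□□□□

The machine has not reached a halting state after 9 steps.
The machine did not halt within the 9-step bound.

Answer: No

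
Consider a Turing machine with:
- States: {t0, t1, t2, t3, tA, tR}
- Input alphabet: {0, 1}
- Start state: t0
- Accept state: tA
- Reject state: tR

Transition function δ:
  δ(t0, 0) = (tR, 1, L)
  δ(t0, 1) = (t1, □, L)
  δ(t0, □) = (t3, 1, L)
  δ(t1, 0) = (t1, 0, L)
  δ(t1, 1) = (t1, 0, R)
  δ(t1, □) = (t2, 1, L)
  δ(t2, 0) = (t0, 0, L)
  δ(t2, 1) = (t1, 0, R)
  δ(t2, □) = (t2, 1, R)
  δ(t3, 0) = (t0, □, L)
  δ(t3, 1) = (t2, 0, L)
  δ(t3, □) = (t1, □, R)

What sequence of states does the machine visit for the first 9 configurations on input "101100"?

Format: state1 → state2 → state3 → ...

Execution trace:
Initial: [t0]101100
Step 1: δ(t0, 1) = (t1, □, L) → [t1]□□01100
Step 2: δ(t1, □) = (t2, 1, L) → [t2]□1□01100
Step 3: δ(t2, □) = (t2, 1, R) → 1[t2]1□01100
Step 4: δ(t2, 1) = (t1, 0, R) → 10[t1]□01100
Step 5: δ(t1, □) = (t2, 1, L) → 1[t2]0101100
Step 6: δ(t2, 0) = (t0, 0, L) → [t0]10101100
Step 7: δ(t0, 1) = (t1, □, L) → [t1]□□0101100
Step 8: δ(t1, □) = (t2, 1, L) → [t2]□1□0101100

State sequence: t0 → t1 → t2 → t2 → t1 → t2 → t0 → t1 → t2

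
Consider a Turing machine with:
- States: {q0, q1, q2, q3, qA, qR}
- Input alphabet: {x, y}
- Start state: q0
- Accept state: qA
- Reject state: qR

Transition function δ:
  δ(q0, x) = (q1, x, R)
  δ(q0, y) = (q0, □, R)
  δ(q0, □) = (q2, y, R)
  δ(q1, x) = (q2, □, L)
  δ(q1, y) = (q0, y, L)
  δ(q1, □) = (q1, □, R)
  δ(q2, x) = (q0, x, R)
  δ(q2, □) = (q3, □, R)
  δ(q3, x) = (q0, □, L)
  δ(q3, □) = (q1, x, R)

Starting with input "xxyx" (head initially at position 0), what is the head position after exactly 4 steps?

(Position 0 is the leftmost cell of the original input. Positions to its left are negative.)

Execution trace (head position shown):
Step 0: [q0]xxyx  (head at position 0)
Step 1: move right → x[q1]xyx  (head at position 1)
Step 2: move left → [q2]x□yx  (head at position 0)
Step 3: move right → x[q0]□yx  (head at position 1)
Step 4: move right → xy[q2]yx  (head at position 2)

After 4 steps, the head is at position 2.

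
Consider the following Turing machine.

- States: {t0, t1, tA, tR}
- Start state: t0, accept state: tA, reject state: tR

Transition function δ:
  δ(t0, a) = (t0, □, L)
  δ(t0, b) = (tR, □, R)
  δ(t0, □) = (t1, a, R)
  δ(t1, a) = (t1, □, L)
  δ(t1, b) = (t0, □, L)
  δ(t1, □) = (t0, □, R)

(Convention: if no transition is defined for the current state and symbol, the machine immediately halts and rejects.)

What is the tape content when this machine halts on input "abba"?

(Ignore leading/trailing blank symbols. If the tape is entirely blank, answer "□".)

Execution trace:
Initial: [t0]abba
Step 1: δ(t0, a) = (t0, □, L) → [t0]□□bba
Step 2: δ(t0, □) = (t1, a, R) → a[t1]□bba
Step 3: δ(t1, □) = (t0, □, R) → a□[t0]bba
Step 4: δ(t0, b) = (tR, □, R) → a□□[tR]ba

The machine reaches the reject state tR and halts.

Final tape (ignoring leading/trailing blanks): a□□ba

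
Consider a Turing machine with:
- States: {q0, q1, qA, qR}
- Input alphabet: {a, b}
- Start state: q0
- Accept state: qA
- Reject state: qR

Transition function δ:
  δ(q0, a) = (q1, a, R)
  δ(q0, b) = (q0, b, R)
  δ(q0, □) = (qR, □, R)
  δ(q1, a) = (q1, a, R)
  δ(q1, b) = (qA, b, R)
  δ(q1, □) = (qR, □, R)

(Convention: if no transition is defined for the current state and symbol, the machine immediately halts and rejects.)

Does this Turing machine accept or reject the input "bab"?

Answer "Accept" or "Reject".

Execution trace:
Initial: [q0]bab
Step 1: δ(q0, b) = (q0, b, R) → b[q0]ab
Step 2: δ(q0, a) = (q1, a, R) → ba[q1]b
Step 3: δ(q1, b) = (qA, b, R) → bab[qA]□

The machine reaches the accept state qA and halts.

Answer: Accept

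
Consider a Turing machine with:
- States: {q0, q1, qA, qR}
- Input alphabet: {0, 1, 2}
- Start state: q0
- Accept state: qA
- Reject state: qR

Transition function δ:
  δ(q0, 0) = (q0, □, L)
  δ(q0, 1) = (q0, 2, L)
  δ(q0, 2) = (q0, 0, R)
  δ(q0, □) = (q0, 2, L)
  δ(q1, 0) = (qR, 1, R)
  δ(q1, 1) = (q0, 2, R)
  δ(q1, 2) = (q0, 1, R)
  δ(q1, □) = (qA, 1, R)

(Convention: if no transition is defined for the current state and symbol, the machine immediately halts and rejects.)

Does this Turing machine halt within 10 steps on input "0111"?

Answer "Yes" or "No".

Execution trace:
Initial: [q0]0111
Step 1: δ(q0, 0) = (q0, □, L) → [q0]□□111
Step 2: δ(q0, □) = (q0, 2, L) → [q0]□2□111
Step 3: δ(q0, □) = (q0, 2, L) → [q0]□22□111
Step 4: δ(q0, □) = (q0, 2, L) → [q0]□222□111
Step 5: δ(q0, □) = (q0, 2, L) → [q0]□2222□111
Step 6: δ(q0, □) = (q0, 2, L) → [q0]□22222□111
Step 7: δ(q0, □) = (q0, 2, L) → [q0]□222222□111
Step 8: δ(q0, □) = (q0, 2, L) → [q0]□2222222□111
Step 9: δ(q0, □) = (q0, 2, L) → [q0]□22222222□111
Step 10: δ(q0, □) = (q0, 2, L) → [q0]□222222222□111

The machine has not reached a halting state after 10 steps.
The machine did not halt within the 10-step bound.

Answer: No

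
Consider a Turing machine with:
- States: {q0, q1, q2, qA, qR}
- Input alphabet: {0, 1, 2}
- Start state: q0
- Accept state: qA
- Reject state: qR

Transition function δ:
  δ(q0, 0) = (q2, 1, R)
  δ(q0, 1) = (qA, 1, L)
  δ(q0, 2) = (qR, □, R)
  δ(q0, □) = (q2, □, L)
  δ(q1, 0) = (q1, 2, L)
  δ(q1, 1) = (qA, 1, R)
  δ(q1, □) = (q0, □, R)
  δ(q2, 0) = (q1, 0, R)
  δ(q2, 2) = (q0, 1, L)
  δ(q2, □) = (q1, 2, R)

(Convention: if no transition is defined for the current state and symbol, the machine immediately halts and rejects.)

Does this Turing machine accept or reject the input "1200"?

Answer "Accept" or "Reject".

Execution trace:
Initial: [q0]1200
Step 1: δ(q0, 1) = (qA, 1, L) → [qA]□1200

The machine reaches the accept state qA and halts.

Answer: Accept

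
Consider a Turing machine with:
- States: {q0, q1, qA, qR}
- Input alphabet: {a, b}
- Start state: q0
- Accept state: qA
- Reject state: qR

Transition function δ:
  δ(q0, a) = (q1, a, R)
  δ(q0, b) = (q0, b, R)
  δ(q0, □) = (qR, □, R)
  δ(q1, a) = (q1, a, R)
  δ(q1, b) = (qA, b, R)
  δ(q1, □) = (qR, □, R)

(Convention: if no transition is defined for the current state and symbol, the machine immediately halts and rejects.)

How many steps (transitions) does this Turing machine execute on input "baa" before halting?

Execution trace:
Initial: [q0]baa
Step 1: δ(q0, b) = (q0, b, R) → b[q0]aa
Step 2: δ(q0, a) = (q1, a, R) → ba[q1]a
Step 3: δ(q1, a) = (q1, a, R) → baa[q1]□
Step 4: δ(q1, □) = (qR, □, R) → baa□[qR]□

The machine reaches the reject state qR and halts.

The machine executed 4 steps before halting.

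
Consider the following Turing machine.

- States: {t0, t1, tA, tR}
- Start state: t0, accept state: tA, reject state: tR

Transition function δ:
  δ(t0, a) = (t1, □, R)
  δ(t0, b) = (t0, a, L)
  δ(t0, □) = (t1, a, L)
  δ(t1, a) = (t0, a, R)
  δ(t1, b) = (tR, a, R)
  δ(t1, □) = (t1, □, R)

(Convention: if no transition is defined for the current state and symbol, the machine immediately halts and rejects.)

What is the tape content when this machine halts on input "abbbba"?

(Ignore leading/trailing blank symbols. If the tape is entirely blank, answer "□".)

Execution trace:
Initial: [t0]abbbba
Step 1: δ(t0, a) = (t1, □, R) → □[t1]bbbba
Step 2: δ(t1, b) = (tR, a, R) → □a[tR]bbba

The machine reaches the reject state tR and halts.

Final tape (ignoring leading/trailing blanks): abbba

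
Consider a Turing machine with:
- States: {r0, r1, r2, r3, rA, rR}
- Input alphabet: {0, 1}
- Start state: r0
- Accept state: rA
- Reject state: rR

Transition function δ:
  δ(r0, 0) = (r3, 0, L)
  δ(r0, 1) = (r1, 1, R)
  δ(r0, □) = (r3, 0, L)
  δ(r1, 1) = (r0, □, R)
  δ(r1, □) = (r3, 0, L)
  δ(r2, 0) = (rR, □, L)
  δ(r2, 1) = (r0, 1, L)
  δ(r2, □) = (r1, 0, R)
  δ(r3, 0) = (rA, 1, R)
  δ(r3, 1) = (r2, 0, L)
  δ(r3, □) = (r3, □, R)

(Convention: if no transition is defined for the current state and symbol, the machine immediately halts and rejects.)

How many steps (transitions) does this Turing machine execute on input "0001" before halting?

Execution trace:
Initial: [r0]0001
Step 1: δ(r0, 0) = (r3, 0, L) → [r3]□0001
Step 2: δ(r3, □) = (r3, □, R) → □[r3]0001
Step 3: δ(r3, 0) = (rA, 1, R) → □1[rA]001

The machine reaches the accept state rA and halts.

The machine executed 3 steps before halting.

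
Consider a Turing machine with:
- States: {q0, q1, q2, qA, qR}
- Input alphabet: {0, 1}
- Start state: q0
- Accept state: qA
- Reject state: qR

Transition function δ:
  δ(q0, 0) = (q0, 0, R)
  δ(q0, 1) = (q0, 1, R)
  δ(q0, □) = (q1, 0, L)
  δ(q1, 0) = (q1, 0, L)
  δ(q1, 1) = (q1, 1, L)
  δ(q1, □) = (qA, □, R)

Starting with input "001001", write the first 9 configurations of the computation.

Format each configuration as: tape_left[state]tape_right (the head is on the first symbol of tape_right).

Transitions applied:
Step 1: δ(q0, 0) = (q0, 0, R)
Step 2: δ(q0, 0) = (q0, 0, R)
Step 3: δ(q0, 1) = (q0, 1, R)
Step 4: δ(q0, 0) = (q0, 0, R)
Step 5: δ(q0, 0) = (q0, 0, R)
Step 6: δ(q0, 1) = (q0, 1, R)
Step 7: δ(q0, □) = (q1, 0, L)
Step 8: δ(q1, 1) = (q1, 1, L)

The first 9 configurations are:
[q0]001001 ⊢ 0[q0]01001 ⊢ 00[q0]1001 ⊢ 001[q0]001 ⊢ 0010[q0]01 ⊢ 00100[q0]1 ⊢ 001001[q0]□ ⊢ 00100[q1]10 ⊢ 0010[q1]010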